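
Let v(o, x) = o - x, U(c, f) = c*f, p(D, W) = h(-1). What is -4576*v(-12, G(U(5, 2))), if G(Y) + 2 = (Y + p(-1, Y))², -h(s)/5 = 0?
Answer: 503360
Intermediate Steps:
h(s) = 0 (h(s) = -5*0 = 0)
p(D, W) = 0
G(Y) = -2 + Y² (G(Y) = -2 + (Y + 0)² = -2 + Y²)
-4576*v(-12, G(U(5, 2))) = -4576*(-12 - (-2 + (5*2)²)) = -4576*(-12 - (-2 + 10²)) = -4576*(-12 - (-2 + 100)) = -4576*(-12 - 1*98) = -4576*(-12 - 98) = -4576*(-110) = 503360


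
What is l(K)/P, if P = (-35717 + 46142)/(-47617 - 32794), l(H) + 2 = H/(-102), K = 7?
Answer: 16966721/1063350 ≈ 15.956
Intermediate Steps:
l(H) = -2 - H/102 (l(H) = -2 + H/(-102) = -2 + H*(-1/102) = -2 - H/102)
P = -10425/80411 (P = 10425/(-80411) = 10425*(-1/80411) = -10425/80411 ≈ -0.12965)
l(K)/P = (-2 - 1/102*7)/(-10425/80411) = (-2 - 7/102)*(-80411/10425) = -211/102*(-80411/10425) = 16966721/1063350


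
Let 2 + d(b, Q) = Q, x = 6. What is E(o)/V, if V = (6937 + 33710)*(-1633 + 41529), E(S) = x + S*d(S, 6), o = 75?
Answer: 3/15898556 ≈ 1.8870e-7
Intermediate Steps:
d(b, Q) = -2 + Q
E(S) = 6 + 4*S (E(S) = 6 + S*(-2 + 6) = 6 + S*4 = 6 + 4*S)
V = 1621652712 (V = 40647*39896 = 1621652712)
E(o)/V = (6 + 4*75)/1621652712 = (6 + 300)*(1/1621652712) = 306*(1/1621652712) = 3/15898556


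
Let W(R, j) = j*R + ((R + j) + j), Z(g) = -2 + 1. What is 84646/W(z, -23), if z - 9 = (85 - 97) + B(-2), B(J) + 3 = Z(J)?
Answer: 42323/54 ≈ 783.76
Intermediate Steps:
Z(g) = -1
B(J) = -4 (B(J) = -3 - 1 = -4)
z = -7 (z = 9 + ((85 - 97) - 4) = 9 + (-12 - 4) = 9 - 16 = -7)
W(R, j) = R + 2*j + R*j (W(R, j) = R*j + (R + 2*j) = R + 2*j + R*j)
84646/W(z, -23) = 84646/(-7 + 2*(-23) - 7*(-23)) = 84646/(-7 - 46 + 161) = 84646/108 = 84646*(1/108) = 42323/54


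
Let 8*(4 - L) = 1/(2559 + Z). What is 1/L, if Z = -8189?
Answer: 45040/180161 ≈ 0.25000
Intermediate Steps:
L = 180161/45040 (L = 4 - 1/(8*(2559 - 8189)) = 4 - 1/8/(-5630) = 4 - 1/8*(-1/5630) = 4 + 1/45040 = 180161/45040 ≈ 4.0000)
1/L = 1/(180161/45040) = 45040/180161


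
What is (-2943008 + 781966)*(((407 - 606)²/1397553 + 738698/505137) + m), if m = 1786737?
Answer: -908616069845869553982632/235318576587 ≈ -3.8612e+12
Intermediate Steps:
(-2943008 + 781966)*(((407 - 606)²/1397553 + 738698/505137) + m) = (-2943008 + 781966)*(((407 - 606)²/1397553 + 738698/505137) + 1786737) = -2161042*(((-199)²*(1/1397553) + 738698*(1/505137)) + 1786737) = -2161042*((39601*(1/1397553) + 738698/505137) + 1786737) = -2161042*((39601/1397553 + 738698/505137) + 1786737) = -2161042*(350791178777/235318576587 + 1786737) = -2161042*420452758366505396/235318576587 = -908616069845869553982632/235318576587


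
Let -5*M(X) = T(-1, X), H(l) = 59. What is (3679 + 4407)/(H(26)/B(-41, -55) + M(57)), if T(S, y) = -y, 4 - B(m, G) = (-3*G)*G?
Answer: 183531985/258899 ≈ 708.89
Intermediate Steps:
B(m, G) = 4 + 3*G² (B(m, G) = 4 - (-3*G)*G = 4 - (-3)*G² = 4 + 3*G²)
M(X) = X/5 (M(X) = -(-1)*X/5 = X/5)
(3679 + 4407)/(H(26)/B(-41, -55) + M(57)) = (3679 + 4407)/(59/(4 + 3*(-55)²) + (⅕)*57) = 8086/(59/(4 + 3*3025) + 57/5) = 8086/(59/(4 + 9075) + 57/5) = 8086/(59/9079 + 57/5) = 8086/(517798/45395) = 8086*(45395/517798) = 183531985/258899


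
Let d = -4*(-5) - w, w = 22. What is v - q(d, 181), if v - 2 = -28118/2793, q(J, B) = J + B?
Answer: -522479/2793 ≈ -187.07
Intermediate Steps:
d = -2 (d = -4*(-5) - 1*22 = 20 - 22 = -2)
q(J, B) = B + J
v = -22532/2793 (v = 2 - 28118/2793 = -22532/2793 ≈ -8.0673)
v - q(d, 181) = -22532/2793 - (181 - 2) = -22532/2793 - 1*179 = -22532/2793 - 179 = -522479/2793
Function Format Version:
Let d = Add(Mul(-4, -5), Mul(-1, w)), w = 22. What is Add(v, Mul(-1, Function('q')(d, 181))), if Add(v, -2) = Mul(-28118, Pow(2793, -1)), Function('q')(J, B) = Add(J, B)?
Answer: Rational(-522479, 2793) ≈ -187.07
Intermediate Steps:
d = -2 (d = Add(Mul(-4, -5), Mul(-1, 22)) = Add(20, -22) = -2)
Function('q')(J, B) = Add(B, J)
v = Rational(-22532, 2793) (v = Add(2, Mul(-28118, Pow(2793, -1))) = Add(2, Mul(-28118, Rational(1, 2793))) = Add(2, Rational(-28118, 2793)) = Rational(-22532, 2793) ≈ -8.0673)
Add(v, Mul(-1, Function('q')(d, 181))) = Add(Rational(-22532, 2793), Mul(-1, Add(181, -2))) = Add(Rational(-22532, 2793), Mul(-1, 179)) = Add(Rational(-22532, 2793), -179) = Rational(-522479, 2793)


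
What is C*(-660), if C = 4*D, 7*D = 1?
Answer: -2640/7 ≈ -377.14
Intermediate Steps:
D = ⅐ (D = (⅐)*1 = ⅐ ≈ 0.14286)
C = 4/7 (C = 4*(⅐) = 4/7 ≈ 0.57143)
C*(-660) = (4/7)*(-660) = -2640/7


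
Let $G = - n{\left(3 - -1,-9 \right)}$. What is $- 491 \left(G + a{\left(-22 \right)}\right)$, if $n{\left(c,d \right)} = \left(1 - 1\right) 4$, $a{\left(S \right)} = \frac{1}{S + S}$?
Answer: $\frac{491}{44} \approx 11.159$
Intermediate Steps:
$a{\left(S \right)} = \frac{1}{2 S}$
$n{\left(c,d \right)} = 0$ ($n{\left(c,d \right)} = 0 \cdot 4 = 0$)
$G = 0$ ($G = \left(-1\right) 0 = 0$)
$- 491 \left(G + a{\left(-22 \right)}\right) = - 491 \left(0 + \frac{1}{2 \left(-22\right)}\right) = - 491 \left(0 + \frac{1}{2} \left(- \frac{1}{22}\right)\right) = - 491 \left(0 - \frac{1}{44}\right) = \left(-491\right) \left(- \frac{1}{44}\right) = \frac{491}{44}$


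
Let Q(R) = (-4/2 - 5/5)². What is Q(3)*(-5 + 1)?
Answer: -36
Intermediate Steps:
Q(R) = 9 (Q(R) = (-4*½ - 5*⅕)² = (-2 - 1)² = (-3)² = 9)
Q(3)*(-5 + 1) = 9*(-5 + 1) = 9*(-4) = -36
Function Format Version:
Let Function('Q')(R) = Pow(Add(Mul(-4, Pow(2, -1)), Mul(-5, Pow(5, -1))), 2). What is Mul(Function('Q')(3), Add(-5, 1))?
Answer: -36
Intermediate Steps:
Function('Q')(R) = 9 (Function('Q')(R) = Pow(Add(Mul(-4, Rational(1, 2)), Mul(-5, Rational(1, 5))), 2) = Pow(Add(-2, -1), 2) = Pow(-3, 2) = 9)
Mul(Function('Q')(3), Add(-5, 1)) = Mul(9, Add(-5, 1)) = Mul(9, -4) = -36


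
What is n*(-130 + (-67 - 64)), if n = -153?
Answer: 39933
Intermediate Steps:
n*(-130 + (-67 - 64)) = -153*(-130 + (-67 - 64)) = -153*(-130 - 131) = -153*(-261) = 39933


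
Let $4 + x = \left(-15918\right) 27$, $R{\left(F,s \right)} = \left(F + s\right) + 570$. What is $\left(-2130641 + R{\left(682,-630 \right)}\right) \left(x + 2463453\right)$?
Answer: $-4331740829597$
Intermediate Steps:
$R{\left(F,s \right)} = 570 + F + s$
$x = -429790$ ($x = -4 - 429786 = -429790$)
$\left(-2130641 + R{\left(682,-630 \right)}\right) \left(x + 2463453\right) = \left(-2130641 + \left(570 + 682 - 630\right)\right) \left(-429790 + 2463453\right) = \left(-2130641 + 622\right) 2033663 = \left(-2130019\right) 2033663 = -4331740829597$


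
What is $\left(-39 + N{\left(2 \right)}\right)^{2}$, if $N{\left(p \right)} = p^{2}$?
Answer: $1225$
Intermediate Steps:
$\left(-39 + N{\left(2 \right)}\right)^{2} = \left(-39 + 2^{2}\right)^{2} = \left(-39 + 4\right)^{2} = \left(-35\right)^{2} = 1225$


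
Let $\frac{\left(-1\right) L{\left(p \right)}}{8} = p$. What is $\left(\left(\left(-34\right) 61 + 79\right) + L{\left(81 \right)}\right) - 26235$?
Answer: $-28878$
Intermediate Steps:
$L{\left(p \right)} = - 8 p$
$\left(\left(\left(-34\right) 61 + 79\right) + L{\left(81 \right)}\right) - 26235 = \left(\left(\left(-34\right) 61 + 79\right) - 648\right) - 26235 = \left(\left(-2074 + 79\right) - 648\right) - 26235 = \left(-1995 - 648\right) - 26235 = -2643 - 26235 = -28878$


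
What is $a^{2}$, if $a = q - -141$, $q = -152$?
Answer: $121$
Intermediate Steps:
$a = -11$ ($a = -152 - -141 = -152 + 141 = -11$)
$a^{2} = \left(-11\right)^{2} = 121$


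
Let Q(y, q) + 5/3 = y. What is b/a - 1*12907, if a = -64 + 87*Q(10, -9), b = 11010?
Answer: -8520517/661 ≈ -12890.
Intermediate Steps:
Q(y, q) = -5/3 + y
a = 661 (a = -64 + 87*(-5/3 + 10) = -64 + 87*(25/3) = -64 + 725 = 661)
b/a - 1*12907 = 11010/661 - 1*12907 = 11010*(1/661) - 12907 = 11010/661 - 12907 = -8520517/661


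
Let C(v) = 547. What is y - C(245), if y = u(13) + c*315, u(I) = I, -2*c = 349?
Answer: -111003/2 ≈ -55502.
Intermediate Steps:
c = -349/2 (c = -½*349 = -349/2 ≈ -174.50)
y = -109909/2 (y = 13 - 349/2*315 = 13 - 109935/2 = -109909/2 ≈ -54955.)
y - C(245) = -109909/2 - 1*547 = -109909/2 - 547 = -111003/2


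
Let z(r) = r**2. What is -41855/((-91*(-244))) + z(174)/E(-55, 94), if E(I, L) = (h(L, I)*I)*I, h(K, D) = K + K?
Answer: -5782672549/3156853700 ≈ -1.8318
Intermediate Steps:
h(K, D) = 2*K
E(I, L) = 2*L*I**2 (E(I, L) = ((2*L)*I)*I = (2*I*L)*I = 2*L*I**2)
-41855/((-91*(-244))) + z(174)/E(-55, 94) = -41855/((-91*(-244))) + 174**2/((2*94*(-55)**2)) = -41855/22204 + 30276/((2*94*3025)) = -41855*1/22204 + 30276/568700 = -41855/22204 + 30276*(1/568700) = -41855/22204 + 7569/142175 = -5782672549/3156853700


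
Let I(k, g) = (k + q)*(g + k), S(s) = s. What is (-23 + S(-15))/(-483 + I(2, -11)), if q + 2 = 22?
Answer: 38/681 ≈ 0.055800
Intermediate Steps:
q = 20 (q = -2 + 22 = 20)
I(k, g) = (20 + k)*(g + k) (I(k, g) = (k + 20)*(g + k) = (20 + k)*(g + k))
(-23 + S(-15))/(-483 + I(2, -11)) = (-23 - 15)/(-483 + (2**2 + 20*(-11) + 20*2 - 11*2)) = -38/(-483 + (4 - 220 + 40 - 22)) = -38/(-483 - 198) = -38/(-681) = -38*(-1/681) = 38/681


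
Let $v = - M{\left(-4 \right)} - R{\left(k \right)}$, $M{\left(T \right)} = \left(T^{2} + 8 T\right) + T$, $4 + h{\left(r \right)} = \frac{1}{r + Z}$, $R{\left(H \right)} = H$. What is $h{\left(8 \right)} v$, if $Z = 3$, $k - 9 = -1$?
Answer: $- \frac{516}{11} \approx -46.909$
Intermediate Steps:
$k = 8$ ($k = 9 - 1 = 8$)
$h{\left(r \right)} = -4 + \frac{1}{3 + r}$ ($h{\left(r \right)} = -4 + \frac{1}{r + 3} = -4 + \frac{1}{3 + r}$)
$M{\left(T \right)} = T^{2} + 9 T$
$v = 12$ ($v = - \left(-4\right) \left(9 - 4\right) - 8 = - \left(-4\right) 5 - 8 = \left(-1\right) \left(-20\right) - 8 = 20 - 8 = 12$)
$h{\left(8 \right)} v = \frac{-11 - 32}{3 + 8} \cdot 12 = \frac{-11 - 32}{11} \cdot 12 = \frac{1}{11} \left(-43\right) 12 = \left(- \frac{43}{11}\right) 12 = - \frac{516}{11}$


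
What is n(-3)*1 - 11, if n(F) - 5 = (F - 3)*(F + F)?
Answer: 30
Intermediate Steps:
n(F) = 5 + 2*F*(-3 + F) (n(F) = 5 + (F - 3)*(F + F) = 5 + (-3 + F)*(2*F) = 5 + 2*F*(-3 + F))
n(-3)*1 - 11 = (5 - 6*(-3) + 2*(-3)**2)*1 - 11 = (5 + 18 + 2*9)*1 - 11 = (5 + 18 + 18)*1 - 11 = 41*1 - 11 = 41 - 11 = 30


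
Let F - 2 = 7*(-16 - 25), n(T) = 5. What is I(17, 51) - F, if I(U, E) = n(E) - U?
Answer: 273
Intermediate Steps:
F = -285 (F = 2 + 7*(-16 - 25) = 2 + 7*(-41) = 2 - 287 = -285)
I(U, E) = 5 - U
I(17, 51) - F = (5 - 1*17) - 1*(-285) = (5 - 17) + 285 = -12 + 285 = 273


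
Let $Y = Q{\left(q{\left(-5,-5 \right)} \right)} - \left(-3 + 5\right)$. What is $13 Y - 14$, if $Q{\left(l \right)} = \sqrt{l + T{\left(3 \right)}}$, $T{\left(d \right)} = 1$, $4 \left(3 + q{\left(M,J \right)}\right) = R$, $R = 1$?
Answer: $-40 + \frac{13 i \sqrt{7}}{2} \approx -40.0 + 17.197 i$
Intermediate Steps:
$q{\left(M,J \right)} = - \frac{11}{4}$ ($q{\left(M,J \right)} = -3 + \frac{1}{4} \cdot 1 = -3 + \frac{1}{4} = - \frac{11}{4}$)
$Q{\left(l \right)} = \sqrt{1 + l}$ ($Q{\left(l \right)} = \sqrt{l + 1} = \sqrt{1 + l}$)
$Y = -2 + \frac{i \sqrt{7}}{2}$ ($Y = \sqrt{1 - \frac{11}{4}} - \left(-3 + 5\right) = \sqrt{- \frac{7}{4}} - 2 = \frac{i \sqrt{7}}{2} - 2 = -2 + \frac{i \sqrt{7}}{2} \approx -2.0 + 1.3229 i$)
$13 Y - 14 = 13 \left(-2 + \frac{i \sqrt{7}}{2}\right) - 14 = \left(-26 + \frac{13 i \sqrt{7}}{2}\right) - 14 = -40 + \frac{13 i \sqrt{7}}{2}$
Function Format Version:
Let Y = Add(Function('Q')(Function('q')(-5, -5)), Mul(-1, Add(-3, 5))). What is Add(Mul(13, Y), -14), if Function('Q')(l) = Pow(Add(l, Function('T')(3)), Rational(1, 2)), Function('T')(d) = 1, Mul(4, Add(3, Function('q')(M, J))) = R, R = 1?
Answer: Add(-40, Mul(Rational(13, 2), I, Pow(7, Rational(1, 2)))) ≈ Add(-40.000, Mul(17.197, I))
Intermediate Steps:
Function('q')(M, J) = Rational(-11, 4) (Function('q')(M, J) = Add(-3, Mul(Rational(1, 4), 1)) = Add(-3, Rational(1, 4)) = Rational(-11, 4))
Function('Q')(l) = Pow(Add(1, l), Rational(1, 2)) (Function('Q')(l) = Pow(Add(l, 1), Rational(1, 2)) = Pow(Add(1, l), Rational(1, 2)))
Y = Add(-2, Mul(Rational(1, 2), I, Pow(7, Rational(1, 2)))) (Y = Add(Pow(Add(1, Rational(-11, 4)), Rational(1, 2)), Mul(-1, Add(-3, 5))) = Add(Pow(Rational(-7, 4), Rational(1, 2)), Mul(-1, 2)) = Add(Mul(Rational(1, 2), I, Pow(7, Rational(1, 2))), -2) = Add(-2, Mul(Rational(1, 2), I, Pow(7, Rational(1, 2)))) ≈ Add(-2.0000, Mul(1.3229, I)))
Add(Mul(13, Y), -14) = Add(Mul(13, Add(-2, Mul(Rational(1, 2), I, Pow(7, Rational(1, 2))))), -14) = Add(Add(-26, Mul(Rational(13, 2), I, Pow(7, Rational(1, 2)))), -14) = Add(-40, Mul(Rational(13, 2), I, Pow(7, Rational(1, 2))))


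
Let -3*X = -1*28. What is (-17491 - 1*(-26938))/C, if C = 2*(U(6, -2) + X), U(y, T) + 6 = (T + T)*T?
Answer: 28341/68 ≈ 416.78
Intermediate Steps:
X = 28/3 (X = -(-1)*28/3 = -⅓*(-28) = 28/3 ≈ 9.3333)
U(y, T) = -6 + 2*T² (U(y, T) = -6 + (T + T)*T = -6 + (2*T)*T = -6 + 2*T²)
C = 68/3 (C = 2*((-6 + 2*(-2)²) + 28/3) = 2*((-6 + 2*4) + 28/3) = 2*((-6 + 8) + 28/3) = 2*(2 + 28/3) = 2*(34/3) = 68/3 ≈ 22.667)
(-17491 - 1*(-26938))/C = (-17491 - 1*(-26938))/(68/3) = (-17491 + 26938)*(3/68) = 9447*(3/68) = 28341/68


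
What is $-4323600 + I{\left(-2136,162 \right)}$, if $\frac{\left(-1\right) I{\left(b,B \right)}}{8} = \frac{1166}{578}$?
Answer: $- \frac{1249525064}{289} \approx -4.3236 \cdot 10^{6}$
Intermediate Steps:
$I{\left(b,B \right)} = - \frac{4664}{289}$ ($I{\left(b,B \right)} = - 8 \cdot \frac{1166}{578} = - 8 \cdot 1166 \cdot \frac{1}{578} = \left(-8\right) \frac{583}{289} = - \frac{4664}{289}$)
$-4323600 + I{\left(-2136,162 \right)} = -4323600 - \frac{4664}{289} = - \frac{1249525064}{289}$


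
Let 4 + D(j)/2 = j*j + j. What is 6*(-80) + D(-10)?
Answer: -308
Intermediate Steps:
D(j) = -8 + 2*j + 2*j² (D(j) = -8 + 2*(j*j + j) = -8 + 2*(j² + j) = -8 + 2*(j + j²) = -8 + (2*j + 2*j²) = -8 + 2*j + 2*j²)
6*(-80) + D(-10) = 6*(-80) + (-8 + 2*(-10) + 2*(-10)²) = -480 + (-8 - 20 + 2*100) = -480 + (-8 - 20 + 200) = -480 + 172 = -308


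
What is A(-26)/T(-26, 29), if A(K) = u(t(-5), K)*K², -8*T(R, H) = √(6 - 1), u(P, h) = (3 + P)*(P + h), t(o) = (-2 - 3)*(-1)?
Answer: 908544*√5/5 ≈ 4.0631e+5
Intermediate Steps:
t(o) = 5 (t(o) = -5*(-1) = 5)
T(R, H) = -√5/8 (T(R, H) = -√(6 - 1)/8 = -√5/8)
A(K) = K²*(40 + 8*K) (A(K) = (5² + 3*5 + 3*K + 5*K)*K² = (25 + 15 + 3*K + 5*K)*K² = (40 + 8*K)*K² = K²*(40 + 8*K))
A(-26)/T(-26, 29) = (8*(-26)²*(5 - 26))/((-√5/8)) = (8*676*(-21))*(-8*√5/5) = -(-908544)*√5/5 = 908544*√5/5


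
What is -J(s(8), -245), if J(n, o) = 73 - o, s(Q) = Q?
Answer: -318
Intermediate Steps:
-J(s(8), -245) = -(73 - 1*(-245)) = -(73 + 245) = -1*318 = -318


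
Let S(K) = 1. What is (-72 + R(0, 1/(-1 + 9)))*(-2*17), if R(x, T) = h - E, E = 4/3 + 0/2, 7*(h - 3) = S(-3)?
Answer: 50116/21 ≈ 2386.5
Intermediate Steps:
h = 22/7 (h = 3 + (⅐)*1 = 3 + ⅐ = 22/7 ≈ 3.1429)
E = 4/3 (E = 4*(⅓) + 0*(½) = 4/3 + 0 = 4/3 ≈ 1.3333)
R(x, T) = 38/21 (R(x, T) = 22/7 - 1*4/3 = 22/7 - 4/3 = 38/21)
(-72 + R(0, 1/(-1 + 9)))*(-2*17) = (-72 + 38/21)*(-2*17) = -1474/21*(-34) = 50116/21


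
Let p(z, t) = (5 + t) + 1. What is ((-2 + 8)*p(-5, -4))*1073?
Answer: 12876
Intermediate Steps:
p(z, t) = 6 + t
((-2 + 8)*p(-5, -4))*1073 = ((-2 + 8)*(6 - 4))*1073 = (6*2)*1073 = 12*1073 = 12876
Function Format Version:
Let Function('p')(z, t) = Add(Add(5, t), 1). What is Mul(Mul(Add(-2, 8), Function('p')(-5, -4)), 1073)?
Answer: 12876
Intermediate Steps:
Function('p')(z, t) = Add(6, t)
Mul(Mul(Add(-2, 8), Function('p')(-5, -4)), 1073) = Mul(Mul(Add(-2, 8), Add(6, -4)), 1073) = Mul(Mul(6, 2), 1073) = Mul(12, 1073) = 12876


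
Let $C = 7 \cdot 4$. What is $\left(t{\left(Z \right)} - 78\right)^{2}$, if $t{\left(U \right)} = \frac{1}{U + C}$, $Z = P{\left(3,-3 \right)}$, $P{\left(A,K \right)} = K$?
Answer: $\frac{3798601}{625} \approx 6077.8$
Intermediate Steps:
$C = 28$
$Z = -3$
$t{\left(U \right)} = \frac{1}{28 + U}$ ($t{\left(U \right)} = \frac{1}{U + 28} = \frac{1}{28 + U}$)
$\left(t{\left(Z \right)} - 78\right)^{2} = \left(\frac{1}{28 - 3} - 78\right)^{2} = \left(\frac{1}{25} - 78\right)^{2} = \left(- \frac{1949}{25}\right)^{2} = \frac{3798601}{625}$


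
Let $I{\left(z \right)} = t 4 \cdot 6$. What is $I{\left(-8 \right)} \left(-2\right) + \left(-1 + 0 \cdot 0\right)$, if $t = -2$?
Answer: $95$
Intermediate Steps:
$I{\left(z \right)} = -48$ ($I{\left(z \right)} = \left(-2\right) 4 \cdot 6 = \left(-8\right) 6 = -48$)
$I{\left(-8 \right)} \left(-2\right) + \left(-1 + 0 \cdot 0\right) = \left(-48\right) \left(-2\right) + \left(-1 + 0 \cdot 0\right) = 96 + \left(-1 + 0\right) = 96 - 1 = 95$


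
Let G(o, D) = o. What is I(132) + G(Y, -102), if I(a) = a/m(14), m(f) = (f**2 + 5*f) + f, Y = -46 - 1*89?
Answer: -9417/70 ≈ -134.53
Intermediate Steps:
Y = -135 (Y = -46 - 89 = -135)
m(f) = f**2 + 6*f
I(a) = a/280 (I(a) = a/((14*(6 + 14))) = a/((14*20)) = a/280)
I(132) + G(Y, -102) = (1/280)*132 - 135 = 33/70 - 135 = -9417/70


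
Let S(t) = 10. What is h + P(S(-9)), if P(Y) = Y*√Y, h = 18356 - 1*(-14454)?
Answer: 32810 + 10*√10 ≈ 32842.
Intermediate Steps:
h = 32810 (h = 18356 + 14454 = 32810)
P(Y) = Y^(3/2)
h + P(S(-9)) = 32810 + 10^(3/2) = 32810 + 10*√10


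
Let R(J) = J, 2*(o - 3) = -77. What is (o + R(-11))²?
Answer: 8649/4 ≈ 2162.3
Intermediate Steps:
o = -71/2 (o = 3 + (½)*(-77) = 3 - 77/2 = -71/2 ≈ -35.500)
(o + R(-11))² = (-71/2 - 11)² = (-93/2)² = 8649/4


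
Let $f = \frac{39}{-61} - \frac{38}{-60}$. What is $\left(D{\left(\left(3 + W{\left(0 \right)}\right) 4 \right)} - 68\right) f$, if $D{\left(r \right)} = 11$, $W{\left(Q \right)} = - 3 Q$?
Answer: $\frac{209}{610} \approx 0.34262$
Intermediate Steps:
$f = - \frac{11}{1830}$ ($f = 39 \left(- \frac{1}{61}\right) - - \frac{19}{30} = - \frac{39}{61} + \frac{19}{30} = - \frac{11}{1830} \approx -0.0060109$)
$\left(D{\left(\left(3 + W{\left(0 \right)}\right) 4 \right)} - 68\right) f = \left(11 - 68\right) \left(- \frac{11}{1830}\right) = \left(-57\right) \left(- \frac{11}{1830}\right) = \frac{209}{610}$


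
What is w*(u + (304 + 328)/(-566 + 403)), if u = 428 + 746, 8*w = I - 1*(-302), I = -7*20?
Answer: 7724565/326 ≈ 23695.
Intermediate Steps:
I = -140
w = 81/4 (w = (-140 - 1*(-302))/8 = (-140 + 302)/8 = (1/8)*162 = 81/4 ≈ 20.250)
u = 1174
w*(u + (304 + 328)/(-566 + 403)) = 81*(1174 + (304 + 328)/(-566 + 403))/4 = 81*(1174 + 632/(-163))/4 = 81*(1174 + 632*(-1/163))/4 = 81*(1174 - 632/163)/4 = (81/4)*(190730/163) = 7724565/326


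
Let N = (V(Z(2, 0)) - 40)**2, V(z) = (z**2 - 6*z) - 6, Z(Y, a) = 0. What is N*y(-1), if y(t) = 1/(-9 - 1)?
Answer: -1058/5 ≈ -211.60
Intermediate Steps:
V(z) = -6 + z**2 - 6*z
y(t) = -1/10 (y(t) = 1/(-10) = -1/10)
N = 2116 (N = ((-6 + 0**2 - 6*0) - 40)**2 = ((-6 + 0 + 0) - 40)**2 = (-6 - 40)**2 = (-46)**2 = 2116)
N*y(-1) = 2116*(-1/10) = -1058/5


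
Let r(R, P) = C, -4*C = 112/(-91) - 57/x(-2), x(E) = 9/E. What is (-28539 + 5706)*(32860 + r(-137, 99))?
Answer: -19505904627/26 ≈ -7.5023e+8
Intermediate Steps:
C = -223/78 (C = -(112/(-91) - 57/(9/(-2)))/4 = -(112*(-1/91) - 57/(9*(-1/2)))/4 = -(-16/13 - 57/(-9/2))/4 = -(-16/13 - 57*(-2/9))/4 = -(-16/13 + 38/3)/4 = -1/4*446/39 = -223/78 ≈ -2.8590)
r(R, P) = -223/78
(-28539 + 5706)*(32860 + r(-137, 99)) = (-28539 + 5706)*(32860 - 223/78) = -22833*2562857/78 = -19505904627/26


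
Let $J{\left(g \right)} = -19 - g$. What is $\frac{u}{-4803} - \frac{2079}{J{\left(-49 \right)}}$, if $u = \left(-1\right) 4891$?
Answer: $- \frac{3279569}{48030} \approx -68.282$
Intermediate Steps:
$u = -4891$
$\frac{u}{-4803} - \frac{2079}{J{\left(-49 \right)}} = - \frac{4891}{-4803} - \frac{2079}{-19 - -49} = \left(-4891\right) \left(- \frac{1}{4803}\right) - \frac{2079}{-19 + 49} = \frac{4891}{4803} - \frac{2079}{30} = \frac{4891}{4803} - \frac{693}{10} = - \frac{3279569}{48030}$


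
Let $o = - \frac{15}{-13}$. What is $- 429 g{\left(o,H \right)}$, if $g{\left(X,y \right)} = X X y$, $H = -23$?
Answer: $\frac{170775}{13} \approx 13137.0$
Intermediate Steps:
$o = \frac{15}{13}$ ($o = \left(-15\right) \left(- \frac{1}{13}\right) = \frac{15}{13} \approx 1.1538$)
$g{\left(X,y \right)} = y X^{2}$ ($g{\left(X,y \right)} = X^{2} y = y X^{2}$)
$- 429 g{\left(o,H \right)} = - 429 \left(- 23 \left(\frac{15}{13}\right)^{2}\right) = - 429 \left(\left(-23\right) \frac{225}{169}\right) = \left(-429\right) \left(- \frac{5175}{169}\right) = \frac{170775}{13}$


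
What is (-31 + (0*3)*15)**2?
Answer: 961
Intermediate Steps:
(-31 + (0*3)*15)**2 = (-31 + 0*15)**2 = (-31 + 0)**2 = (-31)**2 = 961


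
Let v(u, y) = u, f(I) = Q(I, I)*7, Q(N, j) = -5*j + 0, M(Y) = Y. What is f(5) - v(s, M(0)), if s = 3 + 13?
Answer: -191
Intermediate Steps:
Q(N, j) = -5*j
s = 16
f(I) = -35*I (f(I) = -5*I*7 = -35*I)
f(5) - v(s, M(0)) = -35*5 - 1*16 = -175 - 16 = -191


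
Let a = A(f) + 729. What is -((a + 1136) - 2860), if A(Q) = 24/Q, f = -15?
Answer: 4983/5 ≈ 996.60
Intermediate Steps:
a = 3637/5 (a = 24/(-15) + 729 = 24*(-1/15) + 729 = -8/5 + 729 = 3637/5 ≈ 727.40)
-((a + 1136) - 2860) = -((3637/5 + 1136) - 2860) = -(9317/5 - 2860) = -1*(-4983/5) = 4983/5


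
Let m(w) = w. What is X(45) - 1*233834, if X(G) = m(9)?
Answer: -233825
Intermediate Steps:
X(G) = 9
X(45) - 1*233834 = 9 - 1*233834 = 9 - 233834 = -233825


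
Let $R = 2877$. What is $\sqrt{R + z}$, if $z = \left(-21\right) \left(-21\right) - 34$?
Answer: $2 \sqrt{821} \approx 57.306$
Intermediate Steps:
$z = 407$ ($z = 441 - 34 = 407$)
$\sqrt{R + z} = \sqrt{2877 + 407} = \sqrt{3284} = 2 \sqrt{821}$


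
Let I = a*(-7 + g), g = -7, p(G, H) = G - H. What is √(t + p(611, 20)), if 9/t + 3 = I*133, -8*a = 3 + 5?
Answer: 7*√246642/143 ≈ 24.311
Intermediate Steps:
a = -1 (a = -(3 + 5)/8 = -⅛*8 = -1)
I = 14 (I = -(-7 - 7) = -1*(-14) = 14)
t = 9/1859 (t = 9/(-3 + 14*133) = 9/(-3 + 1862) = 9/1859 ≈ 0.0048413)
√(t + p(611, 20)) = √(9/1859 + (611 - 1*20)) = √(9/1859 + (611 - 20)) = √(9/1859 + 591) = √(1098678/1859) = 7*√246642/143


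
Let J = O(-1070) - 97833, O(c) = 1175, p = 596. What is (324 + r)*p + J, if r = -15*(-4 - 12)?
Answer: 239486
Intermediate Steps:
r = 240 (r = -15*(-16) = 240)
J = -96658 (J = 1175 - 97833 = -96658)
(324 + r)*p + J = (324 + 240)*596 - 96658 = 564*596 - 96658 = 336144 - 96658 = 239486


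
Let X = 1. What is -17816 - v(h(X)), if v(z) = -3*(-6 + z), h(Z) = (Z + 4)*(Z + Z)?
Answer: -17804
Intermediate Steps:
h(Z) = 2*Z*(4 + Z) (h(Z) = (4 + Z)*(2*Z) = 2*Z*(4 + Z))
v(z) = 18 - 3*z
-17816 - v(h(X)) = -17816 - (18 - 6*(4 + 1)) = -17816 - (18 - 6*5) = -17816 - (18 - 3*10) = -17816 - (18 - 30) = -17816 - 1*(-12) = -17816 + 12 = -17804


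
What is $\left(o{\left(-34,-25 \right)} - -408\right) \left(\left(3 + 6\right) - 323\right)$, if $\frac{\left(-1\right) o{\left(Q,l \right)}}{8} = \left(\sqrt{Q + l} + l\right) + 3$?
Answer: $-183376 + 2512 i \sqrt{59} \approx -1.8338 \cdot 10^{5} + 19295.0 i$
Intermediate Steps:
$o{\left(Q,l \right)} = -24 - 8 l - 8 \sqrt{Q + l}$ ($o{\left(Q,l \right)} = - 8 \left(\left(\sqrt{Q + l} + l\right) + 3\right) = - 8 \left(\left(l + \sqrt{Q + l}\right) + 3\right) = - 8 \left(3 + l + \sqrt{Q + l}\right) = -24 - 8 l - 8 \sqrt{Q + l}$)
$\left(o{\left(-34,-25 \right)} - -408\right) \left(\left(3 + 6\right) - 323\right) = \left(\left(-24 - -200 - 8 \sqrt{-34 - 25}\right) - -408\right) \left(\left(3 + 6\right) - 323\right) = \left(\left(-24 + 200 - 8 \sqrt{-59}\right) + 408\right) \left(9 - 323\right) = \left(\left(-24 + 200 - 8 i \sqrt{59}\right) + 408\right) \left(-314\right) = \left(\left(176 - 8 i \sqrt{59}\right) + 408\right) \left(-314\right) = \left(584 - 8 i \sqrt{59}\right) \left(-314\right) = -183376 + 2512 i \sqrt{59}$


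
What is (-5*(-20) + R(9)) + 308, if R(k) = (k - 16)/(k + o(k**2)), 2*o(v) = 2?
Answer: 4073/10 ≈ 407.30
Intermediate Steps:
o(v) = 1 (o(v) = (1/2)*2 = 1)
R(k) = (-16 + k)/(1 + k) (R(k) = (k - 16)/(k + 1) = (-16 + k)/(1 + k))
(-5*(-20) + R(9)) + 308 = (-5*(-20) + (-16 + 9)/(1 + 9)) + 308 = (100 - 7/10) + 308 = 993/10 + 308 = 4073/10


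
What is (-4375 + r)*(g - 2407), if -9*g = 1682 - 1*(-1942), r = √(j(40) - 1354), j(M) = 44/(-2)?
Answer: 36876875/3 - 33716*I*√86/3 ≈ 1.2292e+7 - 1.0422e+5*I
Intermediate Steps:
j(M) = -22 (j(M) = 44*(-½) = -22)
r = 4*I*√86 (r = √(-22 - 1354) = √(-1376) = 4*I*√86 ≈ 37.094*I)
g = -1208/3 (g = -(1682 - 1*(-1942))/9 = -(1682 + 1942)/9 = -⅑*3624 = -1208/3 ≈ -402.67)
(-4375 + r)*(g - 2407) = (-4375 + 4*I*√86)*(-1208/3 - 2407) = (-4375 + 4*I*√86)*(-8429/3) = 36876875/3 - 33716*I*√86/3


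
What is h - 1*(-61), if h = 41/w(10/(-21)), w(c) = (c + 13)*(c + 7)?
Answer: 2215972/36031 ≈ 61.502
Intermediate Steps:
w(c) = (7 + c)*(13 + c) (w(c) = (13 + c)*(7 + c) = (7 + c)*(13 + c))
h = 18081/36031 (h = 41/(91 + (10/(-21))**2 + 20*(10/(-21))) = 41/(91 + (10*(-1/21))**2 + 20*(10*(-1/21))) = 41/(91 + (-10/21)**2 + 20*(-10/21)) = 41/(91 + 100/441 - 200/21) = 41/(36031/441) = 41*(441/36031) = 18081/36031 ≈ 0.50182)
h - 1*(-61) = 18081/36031 - 1*(-61) = 18081/36031 + 61 = 2215972/36031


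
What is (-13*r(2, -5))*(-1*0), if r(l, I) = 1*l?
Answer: 0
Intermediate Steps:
r(l, I) = l
(-13*r(2, -5))*(-1*0) = (-13*2)*(-1*0) = -26*0 = 0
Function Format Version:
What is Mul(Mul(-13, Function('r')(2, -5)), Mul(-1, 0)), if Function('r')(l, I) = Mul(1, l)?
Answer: 0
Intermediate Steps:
Function('r')(l, I) = l
Mul(Mul(-13, Function('r')(2, -5)), Mul(-1, 0)) = Mul(Mul(-13, 2), Mul(-1, 0)) = Mul(-26, 0) = 0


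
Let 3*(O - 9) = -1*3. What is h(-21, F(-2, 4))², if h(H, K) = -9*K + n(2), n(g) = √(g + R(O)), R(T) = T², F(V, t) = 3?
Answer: (27 - √66)² ≈ 356.30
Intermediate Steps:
O = 8 (O = 9 + (-1*3)/3 = 9 + (⅓)*(-3) = 9 - 1 = 8)
n(g) = √(64 + g) (n(g) = √(g + 8²) = √(g + 64) = √(64 + g))
h(H, K) = √66 - 9*K (h(H, K) = -9*K + √(64 + 2) = -9*K + √66 = √66 - 9*K)
h(-21, F(-2, 4))² = (√66 - 9*3)² = (√66 - 27)² = (-27 + √66)²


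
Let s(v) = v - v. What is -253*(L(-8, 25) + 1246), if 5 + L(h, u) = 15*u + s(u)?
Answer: -408848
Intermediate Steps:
s(v) = 0
L(h, u) = -5 + 15*u (L(h, u) = -5 + (15*u + 0) = -5 + 15*u)
-253*(L(-8, 25) + 1246) = -253*((-5 + 15*25) + 1246) = -253*((-5 + 375) + 1246) = -253*(370 + 1246) = -253*1616 = -408848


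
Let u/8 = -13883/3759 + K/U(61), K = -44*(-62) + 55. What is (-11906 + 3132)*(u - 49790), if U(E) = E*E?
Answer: 6113321426063372/13987239 ≈ 4.3706e+8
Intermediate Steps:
K = 2783 (K = 2728 + 55 = 2783)
U(E) = E²
u = -329578768/13987239 (u = 8*(-13883/3759 + 2783/(61²)) = 8*(-13883*1/3759 + 2783/3721) = 8*(-13883/3759 + 2783*(1/3721)) = 8*(-13883/3759 + 2783/3721) = 8*(-41197346/13987239) = -329578768/13987239 ≈ -23.563)
(-11906 + 3132)*(u - 49790) = (-11906 + 3132)*(-329578768/13987239 - 49790) = -8774*(-696754208578/13987239) = 6113321426063372/13987239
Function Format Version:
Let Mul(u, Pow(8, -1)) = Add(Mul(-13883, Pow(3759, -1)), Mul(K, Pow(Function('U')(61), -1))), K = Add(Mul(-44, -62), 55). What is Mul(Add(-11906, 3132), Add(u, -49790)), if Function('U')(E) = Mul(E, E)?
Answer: Rational(6113321426063372, 13987239) ≈ 4.3706e+8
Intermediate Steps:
K = 2783 (K = Add(2728, 55) = 2783)
Function('U')(E) = Pow(E, 2)
u = Rational(-329578768, 13987239) (u = Mul(8, Add(Mul(-13883, Pow(3759, -1)), Mul(2783, Pow(Pow(61, 2), -1)))) = Mul(8, Add(Mul(-13883, Rational(1, 3759)), Mul(2783, Pow(3721, -1)))) = Mul(8, Add(Rational(-13883, 3759), Mul(2783, Rational(1, 3721)))) = Mul(8, Add(Rational(-13883, 3759), Rational(2783, 3721))) = Mul(8, Rational(-41197346, 13987239)) = Rational(-329578768, 13987239) ≈ -23.563)
Mul(Add(-11906, 3132), Add(u, -49790)) = Mul(Add(-11906, 3132), Add(Rational(-329578768, 13987239), -49790)) = Mul(-8774, Rational(-696754208578, 13987239)) = Rational(6113321426063372, 13987239)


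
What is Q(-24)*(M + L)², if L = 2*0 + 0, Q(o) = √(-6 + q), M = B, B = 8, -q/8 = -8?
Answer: 64*√58 ≈ 487.41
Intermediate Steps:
q = 64 (q = -8*(-8) = 64)
M = 8
Q(o) = √58 (Q(o) = √(-6 + 64) = √58)
L = 0 (L = 0 + 0 = 0)
Q(-24)*(M + L)² = √58*(8 + 0)² = √58*8² = √58*64 = 64*√58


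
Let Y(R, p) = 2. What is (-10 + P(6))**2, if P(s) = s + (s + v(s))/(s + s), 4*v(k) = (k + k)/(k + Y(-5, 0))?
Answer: 12321/1024 ≈ 12.032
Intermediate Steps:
v(k) = k/(2*(2 + k)) (v(k) = ((k + k)/(k + 2))/4 = ((2*k)/(2 + k))/4 = (2*k/(2 + k))/4 = k/(2*(2 + k)))
P(s) = s + (s + s/(2*(2 + s)))/(2*s) (P(s) = s + (s + s/(2*(2 + s)))/(s + s) = s + (s + s/(2*(2 + s)))/((2*s)) = s + (s + s/(2*(2 + s)))*(1/(2*s)) = s + (s + s/(2*(2 + s)))/(2*s))
(-10 + P(6))**2 = (-10 + (5 + 4*6**2 + 10*6)/(4*(2 + 6)))**2 = (-10 + (1/4)*(5 + 4*36 + 60)/8)**2 = (-10 + (1/4)*(1/8)*(5 + 144 + 60))**2 = (-10 + (1/4)*(1/8)*209)**2 = (-10 + 209/32)**2 = (-111/32)**2 = 12321/1024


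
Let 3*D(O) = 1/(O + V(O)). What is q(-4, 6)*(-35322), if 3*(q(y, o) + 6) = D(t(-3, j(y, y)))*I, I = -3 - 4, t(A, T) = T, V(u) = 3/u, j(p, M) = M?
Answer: 11750452/57 ≈ 2.0615e+5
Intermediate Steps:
D(O) = 1/(3*(O + 3/O))
I = -7
q(y, o) = -6 - 7*y/(9*(3 + y²)) (q(y, o) = -6 + ((y/(3*(3 + y²)))*(-7))/3 = -6 + (-7*y/(3*(3 + y²)))/3 = -6 - 7*y/(9*(3 + y²)))
q(-4, 6)*(-35322) = ((-162 - 54*(-4)² - 7*(-4))/(9*(3 + (-4)²)))*(-35322) = ((-162 - 54*16 + 28)/(9*(3 + 16)))*(-35322) = ((⅑)*(-162 - 864 + 28)/19)*(-35322) = ((⅑)*(1/19)*(-998))*(-35322) = -998/171*(-35322) = 11750452/57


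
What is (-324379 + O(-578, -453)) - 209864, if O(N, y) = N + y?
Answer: -535274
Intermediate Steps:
(-324379 + O(-578, -453)) - 209864 = (-324379 + (-578 - 453)) - 209864 = (-324379 - 1031) - 209864 = -325410 - 209864 = -535274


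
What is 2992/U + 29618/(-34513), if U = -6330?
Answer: -145372418/109233645 ≈ -1.3308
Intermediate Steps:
2992/U + 29618/(-34513) = 2992/(-6330) + 29618/(-34513) = 2992*(-1/6330) + 29618*(-1/34513) = -1496/3165 - 29618/34513 = -145372418/109233645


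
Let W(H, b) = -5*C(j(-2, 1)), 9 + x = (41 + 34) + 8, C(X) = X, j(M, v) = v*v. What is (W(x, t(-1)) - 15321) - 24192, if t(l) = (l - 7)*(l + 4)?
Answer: -39518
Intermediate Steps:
j(M, v) = v**2
x = 74 (x = -9 + ((41 + 34) + 8) = -9 + (75 + 8) = -9 + 83 = 74)
t(l) = (-7 + l)*(4 + l)
W(H, b) = -5 (W(H, b) = -5*1**2 = -5*1 = -5)
(W(x, t(-1)) - 15321) - 24192 = (-5 - 15321) - 24192 = -15326 - 24192 = -39518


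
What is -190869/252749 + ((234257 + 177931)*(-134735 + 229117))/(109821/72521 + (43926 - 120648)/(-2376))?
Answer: 40339907279853672042411/35053222368301 ≈ 1.1508e+9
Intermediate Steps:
-190869/252749 + ((234257 + 177931)*(-134735 + 229117))/(109821/72521 + (43926 - 120648)/(-2376)) = -190869*1/252749 + (412188*94382)/(109821*(1/72521) - 76722*(-1/2376)) = -27267/36107 + 38903127816/(109821/72521 + 12787/396) = -27267/36107 + 38903127816/(970815143/28718316) = -27267/36107 + 38903127816*(28718316/970815143) = -27267/36107 + 1117232318008277856/970815143 = 40339907279853672042411/35053222368301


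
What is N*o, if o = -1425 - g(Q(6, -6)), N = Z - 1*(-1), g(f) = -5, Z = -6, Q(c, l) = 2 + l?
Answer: 7100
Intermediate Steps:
N = -5 (N = -6 - 1*(-1) = -6 + 1 = -5)
o = -1420 (o = -1425 - 1*(-5) = -1425 + 5 = -1420)
N*o = -5*(-1420) = 7100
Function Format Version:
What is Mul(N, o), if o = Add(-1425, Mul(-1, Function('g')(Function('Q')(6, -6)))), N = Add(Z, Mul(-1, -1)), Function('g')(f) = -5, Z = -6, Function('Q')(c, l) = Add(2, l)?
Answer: 7100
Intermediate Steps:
N = -5 (N = Add(-6, Mul(-1, -1)) = Add(-6, 1) = -5)
o = -1420 (o = Add(-1425, Mul(-1, -5)) = Add(-1425, 5) = -1420)
Mul(N, o) = Mul(-5, -1420) = 7100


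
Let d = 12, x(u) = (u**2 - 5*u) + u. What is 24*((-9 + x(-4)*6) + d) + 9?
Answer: 4689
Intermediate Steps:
x(u) = u**2 - 4*u
24*((-9 + x(-4)*6) + d) + 9 = 24*((-9 - 4*(-4 - 4)*6) + 12) + 9 = 24*((-9 - 4*(-8)*6) + 12) + 9 = 24*((-9 + 32*6) + 12) + 9 = 24*((-9 + 192) + 12) + 9 = 24*(183 + 12) + 9 = 24*195 + 9 = 4680 + 9 = 4689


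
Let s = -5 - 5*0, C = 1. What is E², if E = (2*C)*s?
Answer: 100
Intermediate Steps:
s = -5 (s = -5 + 0 = -5)
E = -10 (E = (2*1)*(-5) = 2*(-5) = -10)
E² = (-10)² = 100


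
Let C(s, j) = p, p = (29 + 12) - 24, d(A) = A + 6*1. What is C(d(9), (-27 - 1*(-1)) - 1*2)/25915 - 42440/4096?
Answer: -137470371/13268480 ≈ -10.361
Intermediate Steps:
d(A) = 6 + A (d(A) = A + 6 = 6 + A)
p = 17 (p = 41 - 24 = 17)
C(s, j) = 17
C(d(9), (-27 - 1*(-1)) - 1*2)/25915 - 42440/4096 = 17/25915 - 42440/4096 = 17*(1/25915) - 42440*1/4096 = 17/25915 - 5305/512 = -137470371/13268480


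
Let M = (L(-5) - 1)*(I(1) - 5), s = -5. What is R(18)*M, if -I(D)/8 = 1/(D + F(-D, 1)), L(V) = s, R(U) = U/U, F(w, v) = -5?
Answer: 18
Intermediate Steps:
R(U) = 1
L(V) = -5
I(D) = -8/(-5 + D) (I(D) = -8/(D - 5) = -8/(-5 + D))
M = 18 (M = (-5 - 1)*(-8/(-5 + 1) - 5) = -6*(-8/(-4) - 5) = -6*(-8*(-1/4) - 5) = -6*(2 - 5) = -6*(-3) = 18)
R(18)*M = 1*18 = 18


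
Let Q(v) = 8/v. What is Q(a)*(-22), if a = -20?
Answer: 44/5 ≈ 8.8000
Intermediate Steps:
Q(a)*(-22) = (8/(-20))*(-22) = (8*(-1/20))*(-22) = -2/5*(-22) = 44/5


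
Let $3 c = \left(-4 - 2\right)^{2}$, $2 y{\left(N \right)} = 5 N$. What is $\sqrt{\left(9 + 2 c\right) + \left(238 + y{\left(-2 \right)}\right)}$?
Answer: $\sqrt{266} \approx 16.31$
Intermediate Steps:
$y{\left(N \right)} = \frac{5 N}{2}$
$c = 12$ ($c = \frac{\left(-4 - 2\right)^{2}}{3} = \frac{\left(-6\right)^{2}}{3} = \frac{1}{3} \cdot 36 = 12$)
$\sqrt{\left(9 + 2 c\right) + \left(238 + y{\left(-2 \right)}\right)} = \sqrt{\left(9 + 2 \cdot 12\right) + \left(238 + \frac{5}{2} \left(-2\right)\right)} = \sqrt{\left(9 + 24\right) + \left(238 - 5\right)} = \sqrt{33 + 233} = \sqrt{266}$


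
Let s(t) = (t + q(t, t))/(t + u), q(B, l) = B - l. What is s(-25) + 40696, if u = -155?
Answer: 1465061/36 ≈ 40696.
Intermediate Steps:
s(t) = t/(-155 + t) (s(t) = (t + (t - t))/(t - 155) = (t + 0)/(-155 + t) = t/(-155 + t))
s(-25) + 40696 = -25/(-155 - 25) + 40696 = -25/(-180) + 40696 = -25*(-1/180) + 40696 = 5/36 + 40696 = 1465061/36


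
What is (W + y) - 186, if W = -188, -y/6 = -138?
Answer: 454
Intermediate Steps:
y = 828 (y = -6*(-138) = 828)
(W + y) - 186 = (-188 + 828) - 186 = 640 - 186 = 454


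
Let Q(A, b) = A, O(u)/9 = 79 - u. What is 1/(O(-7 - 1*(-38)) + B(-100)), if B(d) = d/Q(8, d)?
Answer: 2/839 ≈ 0.0023838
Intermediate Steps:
O(u) = 711 - 9*u (O(u) = 9*(79 - u) = 711 - 9*u)
B(d) = d/8
1/(O(-7 - 1*(-38)) + B(-100)) = 1/((711 - 9*(-7 - 1*(-38))) + (⅛)*(-100)) = 1/((711 - 9*(-7 + 38)) - 25/2) = 1/((711 - 9*31) - 25/2) = 1/((711 - 279) - 25/2) = 1/(432 - 25/2) = 1/(839/2) = 2/839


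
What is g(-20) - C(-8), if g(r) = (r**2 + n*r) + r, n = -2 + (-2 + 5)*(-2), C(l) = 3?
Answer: 537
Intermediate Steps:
n = -8 (n = -2 + 3*(-2) = -2 - 6 = -8)
g(r) = r**2 - 7*r (g(r) = (r**2 - 8*r) + r = r**2 - 7*r)
g(-20) - C(-8) = -20*(-7 - 20) - 1*3 = -20*(-27) - 3 = 540 - 3 = 537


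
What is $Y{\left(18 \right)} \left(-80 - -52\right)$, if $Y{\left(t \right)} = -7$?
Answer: $196$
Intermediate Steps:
$Y{\left(18 \right)} \left(-80 - -52\right) = - 7 \left(-80 - -52\right) = - 7 \left(-80 + 52\right) = \left(-7\right) \left(-28\right) = 196$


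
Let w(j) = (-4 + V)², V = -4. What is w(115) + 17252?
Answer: 17316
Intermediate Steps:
w(j) = 64 (w(j) = (-4 - 4)² = (-8)² = 64)
w(115) + 17252 = 64 + 17252 = 17316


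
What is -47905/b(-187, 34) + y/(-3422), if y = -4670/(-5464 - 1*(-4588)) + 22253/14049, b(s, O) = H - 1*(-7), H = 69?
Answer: -3002219819059/4762926099 ≈ -630.33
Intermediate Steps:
b(s, O) = 76 (b(s, O) = 69 - 1*(-7) = 69 + 7 = 76)
y = 2026249/293022 (y = -4670/(-5464 + 4588) + 22253*(1/14049) = -4670/(-876) + 3179/2007 = -4670*(-1/876) + 3179/2007 = 2335/438 + 3179/2007 = 2026249/293022 ≈ 6.9150)
-47905/b(-187, 34) + y/(-3422) = -47905/76 + (2026249/293022)/(-3422) = -47905*1/76 + (2026249/293022)*(-1/3422) = -47905/76 - 2026249/1002721284 = -3002219819059/4762926099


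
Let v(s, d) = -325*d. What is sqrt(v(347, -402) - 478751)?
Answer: I*sqrt(348101) ≈ 590.0*I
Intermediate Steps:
sqrt(v(347, -402) - 478751) = sqrt(-325*(-402) - 478751) = sqrt(130650 - 478751) = sqrt(-348101) = I*sqrt(348101)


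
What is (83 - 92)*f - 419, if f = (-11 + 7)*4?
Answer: -275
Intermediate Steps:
f = -16 (f = -4*4 = -16)
(83 - 92)*f - 419 = (83 - 92)*(-16) - 419 = -9*(-16) - 419 = 144 - 419 = -275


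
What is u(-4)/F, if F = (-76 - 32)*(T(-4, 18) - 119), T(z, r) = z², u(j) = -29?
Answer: -29/11124 ≈ -0.0026070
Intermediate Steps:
F = 11124 (F = (-76 - 32)*((-4)² - 119) = -108*(16 - 119) = -108*(-103) = 11124)
u(-4)/F = -29/11124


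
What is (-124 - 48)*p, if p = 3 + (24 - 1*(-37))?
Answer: -11008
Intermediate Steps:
p = 64 (p = 3 + (24 + 37) = 3 + 61 = 64)
(-124 - 48)*p = (-124 - 48)*64 = -172*64 = -11008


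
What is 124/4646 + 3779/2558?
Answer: 8937213/5942234 ≈ 1.5040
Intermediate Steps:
124/4646 + 3779/2558 = 124*(1/4646) + 3779*(1/2558) = 62/2323 + 3779/2558 = 8937213/5942234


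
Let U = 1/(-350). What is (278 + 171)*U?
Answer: -449/350 ≈ -1.2829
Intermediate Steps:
U = -1/350 ≈ -0.0028571
(278 + 171)*U = (278 + 171)*(-1/350) = 449*(-1/350) = -449/350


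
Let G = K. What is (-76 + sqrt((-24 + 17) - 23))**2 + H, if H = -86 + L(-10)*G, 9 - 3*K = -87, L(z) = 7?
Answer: 5884 - 152*I*sqrt(30) ≈ 5884.0 - 832.54*I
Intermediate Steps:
K = 32 (K = 3 - 1/3*(-87) = 3 + 29 = 32)
G = 32
H = 138 (H = -86 + 7*32 = -86 + 224 = 138)
(-76 + sqrt((-24 + 17) - 23))**2 + H = (-76 + sqrt((-24 + 17) - 23))**2 + 138 = (-76 + sqrt(-7 - 23))**2 + 138 = (-76 + sqrt(-30))**2 + 138 = (-76 + I*sqrt(30))**2 + 138 = 138 + (-76 + I*sqrt(30))**2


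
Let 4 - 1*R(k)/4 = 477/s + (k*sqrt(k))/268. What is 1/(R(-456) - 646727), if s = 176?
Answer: -5620468089676/3634879653295291945 - 118297344*I*sqrt(114)/3634879653295291945 ≈ -1.5463e-6 - 3.4749e-10*I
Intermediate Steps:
R(k) = 227/44 - k**(3/2)/67 (R(k) = 16 - 4*(477/176 + (k*sqrt(k))/268) = 16 - 4*(477*(1/176) + k**(3/2)*(1/268)) = 16 - 4*(477/176 + k**(3/2)/268) = 16 + (-477/44 - k**(3/2)/67) = 227/44 - k**(3/2)/67)
1/(R(-456) - 646727) = 1/((227/44 - (-912)*I*sqrt(114)/67) - 646727) = 1/((227/44 + 912*I*sqrt(114)/67) - 646727) = 1/(-28455761/44 + 912*I*sqrt(114)/67)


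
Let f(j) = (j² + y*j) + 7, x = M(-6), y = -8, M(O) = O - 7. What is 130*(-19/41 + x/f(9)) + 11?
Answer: -50797/328 ≈ -154.87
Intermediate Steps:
M(O) = -7 + O
x = -13 (x = -7 - 6 = -13)
f(j) = 7 + j² - 8*j (f(j) = (j² - 8*j) + 7 = 7 + j² - 8*j)
130*(-19/41 + x/f(9)) + 11 = 130*(-19/41 - 13/(7 + 9² - 8*9)) + 11 = 130*(-19*1/41 - 13/(7 + 81 - 72)) + 11 = 130*(-19/41 - 13/16) + 11 = 130*(-837/656) + 11 = -54405/328 + 11 = -50797/328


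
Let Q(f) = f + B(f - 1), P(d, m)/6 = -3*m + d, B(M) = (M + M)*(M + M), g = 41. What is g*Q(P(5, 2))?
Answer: 7790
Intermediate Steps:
B(M) = 4*M**2 (B(M) = (2*M)*(2*M) = 4*M**2)
P(d, m) = -18*m + 6*d (P(d, m) = 6*(-3*m + d) = 6*(d - 3*m) = -18*m + 6*d)
Q(f) = f + 4*(-1 + f)**2 (Q(f) = f + 4*(f - 1)**2 = f + 4*(-1 + f)**2)
g*Q(P(5, 2)) = 41*((-18*2 + 6*5) + 4*(-1 + (-18*2 + 6*5))**2) = 41*((-36 + 30) + 4*(-1 + (-36 + 30))**2) = 41*(-6 + 4*(-1 - 6)**2) = 41*(-6 + 4*(-7)**2) = 41*(-6 + 4*49) = 41*(-6 + 196) = 41*190 = 7790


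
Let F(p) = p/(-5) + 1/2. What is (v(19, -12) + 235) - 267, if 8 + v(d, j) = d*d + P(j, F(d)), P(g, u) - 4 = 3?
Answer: 328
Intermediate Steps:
F(p) = ½ - p/5 (F(p) = p*(-⅕) + 1*(½) = -p/5 + ½ = ½ - p/5)
P(g, u) = 7 (P(g, u) = 4 + 3 = 7)
v(d, j) = -1 + d² (v(d, j) = -8 + (d*d + 7) = -8 + (d² + 7) = -8 + (7 + d²) = -1 + d²)
(v(19, -12) + 235) - 267 = ((-1 + 19²) + 235) - 267 = ((-1 + 361) + 235) - 267 = (360 + 235) - 267 = 595 - 267 = 328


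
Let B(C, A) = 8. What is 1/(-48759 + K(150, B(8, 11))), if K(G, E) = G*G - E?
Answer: -1/26267 ≈ -3.8071e-5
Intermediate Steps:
K(G, E) = G² - E
1/(-48759 + K(150, B(8, 11))) = 1/(-48759 + (150² - 1*8)) = 1/(-48759 + (22500 - 8)) = 1/(-48759 + 22492) = 1/(-26267) = -1/26267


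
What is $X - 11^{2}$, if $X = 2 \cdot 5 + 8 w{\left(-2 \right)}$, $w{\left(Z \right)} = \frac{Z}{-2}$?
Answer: $-103$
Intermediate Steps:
$w{\left(Z \right)} = - \frac{Z}{2}$ ($w{\left(Z \right)} = Z \left(- \frac{1}{2}\right) = - \frac{Z}{2}$)
$X = 18$ ($X = 2 \cdot 5 + 8 \left(\left(- \frac{1}{2}\right) \left(-2\right)\right) = 10 + 8 \cdot 1 = 10 + 8 = 18$)
$X - 11^{2} = 18 - 11^{2} = 18 - 121 = -103$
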